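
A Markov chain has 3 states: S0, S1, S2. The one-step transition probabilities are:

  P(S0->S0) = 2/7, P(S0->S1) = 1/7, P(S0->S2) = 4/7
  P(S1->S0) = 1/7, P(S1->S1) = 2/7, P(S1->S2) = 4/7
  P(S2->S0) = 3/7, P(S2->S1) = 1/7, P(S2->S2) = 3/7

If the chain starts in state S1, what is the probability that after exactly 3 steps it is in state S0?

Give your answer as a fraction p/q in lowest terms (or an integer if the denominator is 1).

Answer: 113/343

Derivation:
Computing P^3 by repeated multiplication:
P^1 =
  S0: [2/7, 1/7, 4/7]
  S1: [1/7, 2/7, 4/7]
  S2: [3/7, 1/7, 3/7]
P^2 =
  S0: [17/49, 8/49, 24/49]
  S1: [16/49, 9/49, 24/49]
  S2: [16/49, 8/49, 25/49]
P^3 =
  S0: [114/343, 57/343, 172/343]
  S1: [113/343, 58/343, 172/343]
  S2: [115/343, 57/343, 171/343]

(P^3)[S1 -> S0] = 113/343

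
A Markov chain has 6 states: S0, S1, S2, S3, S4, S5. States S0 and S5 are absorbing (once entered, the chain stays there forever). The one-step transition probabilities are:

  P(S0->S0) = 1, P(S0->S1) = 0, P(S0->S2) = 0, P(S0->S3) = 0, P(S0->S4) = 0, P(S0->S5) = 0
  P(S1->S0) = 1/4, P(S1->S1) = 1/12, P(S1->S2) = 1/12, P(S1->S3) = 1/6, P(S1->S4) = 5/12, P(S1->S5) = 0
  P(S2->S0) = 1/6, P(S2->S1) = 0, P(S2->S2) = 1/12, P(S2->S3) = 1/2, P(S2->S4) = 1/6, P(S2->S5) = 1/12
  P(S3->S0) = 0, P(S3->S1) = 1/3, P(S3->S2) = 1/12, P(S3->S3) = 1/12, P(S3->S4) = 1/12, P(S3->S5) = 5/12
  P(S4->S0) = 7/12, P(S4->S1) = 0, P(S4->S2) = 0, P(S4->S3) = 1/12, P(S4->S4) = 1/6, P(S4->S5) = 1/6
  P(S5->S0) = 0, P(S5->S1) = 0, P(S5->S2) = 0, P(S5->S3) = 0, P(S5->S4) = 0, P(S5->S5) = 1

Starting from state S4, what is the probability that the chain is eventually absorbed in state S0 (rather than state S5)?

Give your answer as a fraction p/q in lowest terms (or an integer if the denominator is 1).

Let a_i = P(absorbed in S0 | start in state i).
Boundary conditions: a_S0 = 1, a_S5 = 0.
For each transient state i, a_i = sum_j P(i->j) * a_j:
  a_S1 = 1/4*a_S0 + 1/12*a_S1 + 1/12*a_S2 + 1/6*a_S3 + 5/12*a_S4 + 0*a_S5
  a_S2 = 1/6*a_S0 + 0*a_S1 + 1/12*a_S2 + 1/2*a_S3 + 1/6*a_S4 + 1/12*a_S5
  a_S3 = 0*a_S0 + 1/3*a_S1 + 1/12*a_S2 + 1/12*a_S3 + 1/12*a_S4 + 5/12*a_S5
  a_S4 = 7/12*a_S0 + 0*a_S1 + 0*a_S2 + 1/12*a_S3 + 1/6*a_S4 + 1/6*a_S5

Substituting a_S0 = 1 and a_S5 = 0, rearrange to (I - Q) a = r where r[i] = P(i -> S0):
  [11/12, -1/12, -1/6, -5/12] . (a_S1, a_S2, a_S3, a_S4) = 1/4
  [0, 11/12, -1/2, -1/6] . (a_S1, a_S2, a_S3, a_S4) = 1/6
  [-1/3, -1/12, 11/12, -1/12] . (a_S1, a_S2, a_S3, a_S4) = 0
  [0, 0, -1/12, 5/6] . (a_S1, a_S2, a_S3, a_S4) = 7/12

Solving yields:
  a_S1 = 8082/11159
  a_S2 = 5826/11159
  a_S3 = 4217/11159
  a_S4 = 8233/11159

Starting state is S4, so the absorption probability is a_S4 = 8233/11159.

Answer: 8233/11159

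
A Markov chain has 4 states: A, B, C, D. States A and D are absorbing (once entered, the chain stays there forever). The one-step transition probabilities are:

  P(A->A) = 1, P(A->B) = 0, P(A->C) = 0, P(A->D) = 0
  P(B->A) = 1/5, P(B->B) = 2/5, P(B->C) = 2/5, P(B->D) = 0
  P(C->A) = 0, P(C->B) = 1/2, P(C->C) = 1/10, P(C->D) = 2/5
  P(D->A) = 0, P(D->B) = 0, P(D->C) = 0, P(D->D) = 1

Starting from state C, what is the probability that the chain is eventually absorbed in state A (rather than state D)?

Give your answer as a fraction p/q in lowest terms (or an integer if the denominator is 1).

Answer: 5/17

Derivation:
Let a_i = P(absorbed in A | start in state i).
Boundary conditions: a_A = 1, a_D = 0.
For each transient state i, a_i = sum_j P(i->j) * a_j:
  a_B = 1/5*a_A + 2/5*a_B + 2/5*a_C + 0*a_D
  a_C = 0*a_A + 1/2*a_B + 1/10*a_C + 2/5*a_D

Substituting a_A = 1 and a_D = 0, rearrange to (I - Q) a = r where r[i] = P(i -> A):
  [3/5, -2/5] . (a_B, a_C) = 1/5
  [-1/2, 9/10] . (a_B, a_C) = 0

Solving yields:
  a_B = 9/17
  a_C = 5/17

Starting state is C, so the absorption probability is a_C = 5/17.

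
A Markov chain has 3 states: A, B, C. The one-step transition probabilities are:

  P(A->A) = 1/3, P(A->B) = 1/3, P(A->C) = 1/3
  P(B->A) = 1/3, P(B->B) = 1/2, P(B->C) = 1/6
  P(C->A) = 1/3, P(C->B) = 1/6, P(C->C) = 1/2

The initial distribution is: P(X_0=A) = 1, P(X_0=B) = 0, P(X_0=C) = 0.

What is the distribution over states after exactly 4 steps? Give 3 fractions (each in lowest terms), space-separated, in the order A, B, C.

Propagating the distribution step by step (d_{t+1} = d_t * P):
d_0 = (A=1, B=0, C=0)
  d_1[A] = 1*1/3 + 0*1/3 + 0*1/3 = 1/3
  d_1[B] = 1*1/3 + 0*1/2 + 0*1/6 = 1/3
  d_1[C] = 1*1/3 + 0*1/6 + 0*1/2 = 1/3
d_1 = (A=1/3, B=1/3, C=1/3)
  d_2[A] = 1/3*1/3 + 1/3*1/3 + 1/3*1/3 = 1/3
  d_2[B] = 1/3*1/3 + 1/3*1/2 + 1/3*1/6 = 1/3
  d_2[C] = 1/3*1/3 + 1/3*1/6 + 1/3*1/2 = 1/3
d_2 = (A=1/3, B=1/3, C=1/3)
  d_3[A] = 1/3*1/3 + 1/3*1/3 + 1/3*1/3 = 1/3
  d_3[B] = 1/3*1/3 + 1/3*1/2 + 1/3*1/6 = 1/3
  d_3[C] = 1/3*1/3 + 1/3*1/6 + 1/3*1/2 = 1/3
d_3 = (A=1/3, B=1/3, C=1/3)
  d_4[A] = 1/3*1/3 + 1/3*1/3 + 1/3*1/3 = 1/3
  d_4[B] = 1/3*1/3 + 1/3*1/2 + 1/3*1/6 = 1/3
  d_4[C] = 1/3*1/3 + 1/3*1/6 + 1/3*1/2 = 1/3
d_4 = (A=1/3, B=1/3, C=1/3)

Answer: 1/3 1/3 1/3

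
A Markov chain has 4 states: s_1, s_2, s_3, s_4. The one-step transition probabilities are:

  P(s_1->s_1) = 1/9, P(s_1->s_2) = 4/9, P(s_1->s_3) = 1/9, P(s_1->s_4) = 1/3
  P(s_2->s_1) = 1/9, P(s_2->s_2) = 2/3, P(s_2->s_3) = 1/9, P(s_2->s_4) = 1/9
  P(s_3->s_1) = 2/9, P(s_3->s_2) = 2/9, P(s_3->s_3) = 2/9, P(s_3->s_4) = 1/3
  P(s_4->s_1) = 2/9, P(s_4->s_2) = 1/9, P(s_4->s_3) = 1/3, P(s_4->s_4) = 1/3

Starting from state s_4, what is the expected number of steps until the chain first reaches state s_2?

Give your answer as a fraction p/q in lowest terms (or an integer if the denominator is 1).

Answer: 150/31

Derivation:
Let h_i = expected steps to first reach s_2 from state i.
Boundary: h_s_2 = 0.
First-step equations for the other states:
  h_s_1 = 1 + 1/9*h_s_1 + 4/9*h_s_2 + 1/9*h_s_3 + 1/3*h_s_4
  h_s_3 = 1 + 2/9*h_s_1 + 2/9*h_s_2 + 2/9*h_s_3 + 1/3*h_s_4
  h_s_4 = 1 + 2/9*h_s_1 + 1/9*h_s_2 + 1/3*h_s_3 + 1/3*h_s_4

Substituting h_s_2 = 0 and rearranging gives the linear system (I - Q) h = 1:
  [8/9, -1/9, -1/3] . (h_s_1, h_s_3, h_s_4) = 1
  [-2/9, 7/9, -1/3] . (h_s_1, h_s_3, h_s_4) = 1
  [-2/9, -1/3, 2/3] . (h_s_1, h_s_3, h_s_4) = 1

Solving yields:
  h_s_1 = 108/31
  h_s_3 = 135/31
  h_s_4 = 150/31

Starting state is s_4, so the expected hitting time is h_s_4 = 150/31.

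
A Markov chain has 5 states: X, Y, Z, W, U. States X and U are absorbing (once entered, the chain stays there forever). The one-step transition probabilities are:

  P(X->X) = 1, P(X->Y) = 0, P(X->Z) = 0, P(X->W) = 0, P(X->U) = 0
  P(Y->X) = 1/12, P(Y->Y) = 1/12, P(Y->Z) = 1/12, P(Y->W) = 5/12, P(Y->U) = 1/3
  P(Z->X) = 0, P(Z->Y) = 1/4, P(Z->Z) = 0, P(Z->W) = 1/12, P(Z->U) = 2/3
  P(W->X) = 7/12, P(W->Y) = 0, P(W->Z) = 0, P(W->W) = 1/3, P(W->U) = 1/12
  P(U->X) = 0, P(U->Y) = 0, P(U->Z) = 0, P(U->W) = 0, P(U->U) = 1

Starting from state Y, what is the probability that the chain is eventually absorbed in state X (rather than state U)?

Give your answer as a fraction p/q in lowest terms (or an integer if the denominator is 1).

Answer: 523/1032

Derivation:
Let a_i = P(absorbed in X | start in state i).
Boundary conditions: a_X = 1, a_U = 0.
For each transient state i, a_i = sum_j P(i->j) * a_j:
  a_Y = 1/12*a_X + 1/12*a_Y + 1/12*a_Z + 5/12*a_W + 1/3*a_U
  a_Z = 0*a_X + 1/4*a_Y + 0*a_Z + 1/12*a_W + 2/3*a_U
  a_W = 7/12*a_X + 0*a_Y + 0*a_Z + 1/3*a_W + 1/12*a_U

Substituting a_X = 1 and a_U = 0, rearrange to (I - Q) a = r where r[i] = P(i -> X):
  [11/12, -1/12, -5/12] . (a_Y, a_Z, a_W) = 1/12
  [-1/4, 1, -1/12] . (a_Y, a_Z, a_W) = 0
  [0, 0, 2/3] . (a_Y, a_Z, a_W) = 7/12

Solving yields:
  a_Y = 523/1032
  a_Z = 103/516
  a_W = 7/8

Starting state is Y, so the absorption probability is a_Y = 523/1032.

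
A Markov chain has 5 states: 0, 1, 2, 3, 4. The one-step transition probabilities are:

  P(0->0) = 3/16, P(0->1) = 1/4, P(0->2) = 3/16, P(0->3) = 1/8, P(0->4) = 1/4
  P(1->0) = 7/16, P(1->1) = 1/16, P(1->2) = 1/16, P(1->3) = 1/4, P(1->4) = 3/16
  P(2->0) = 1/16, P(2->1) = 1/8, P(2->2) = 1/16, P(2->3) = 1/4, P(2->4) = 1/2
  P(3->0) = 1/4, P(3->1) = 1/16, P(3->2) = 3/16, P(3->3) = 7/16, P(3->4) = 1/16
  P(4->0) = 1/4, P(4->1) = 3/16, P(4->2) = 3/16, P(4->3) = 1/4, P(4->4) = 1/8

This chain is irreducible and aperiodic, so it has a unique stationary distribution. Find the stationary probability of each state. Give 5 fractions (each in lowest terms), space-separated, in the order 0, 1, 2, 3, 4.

The stationary distribution satisfies pi = pi * P, i.e.:
  pi_0 = 3/16*pi_0 + 7/16*pi_1 + 1/16*pi_2 + 1/4*pi_3 + 1/4*pi_4
  pi_1 = 1/4*pi_0 + 1/16*pi_1 + 1/8*pi_2 + 1/16*pi_3 + 3/16*pi_4
  pi_2 = 3/16*pi_0 + 1/16*pi_1 + 1/16*pi_2 + 3/16*pi_3 + 3/16*pi_4
  pi_3 = 1/8*pi_0 + 1/4*pi_1 + 1/4*pi_2 + 7/16*pi_3 + 1/4*pi_4
  pi_4 = 1/4*pi_0 + 3/16*pi_1 + 1/2*pi_2 + 1/16*pi_3 + 1/8*pi_4
with normalization: pi_0 + pi_1 + pi_2 + pi_3 + pi_4 = 1.

Using the first 4 balance equations plus normalization, the linear system A*pi = b is:
  [-13/16, 7/16, 1/16, 1/4, 1/4] . pi = 0
  [1/4, -15/16, 1/8, 1/16, 3/16] . pi = 0
  [3/16, 1/16, -15/16, 3/16, 3/16] . pi = 0
  [1/8, 1/4, 1/4, -9/16, 1/4] . pi = 0
  [1, 1, 1, 1, 1] . pi = 1

Solving yields:
  pi_0 = 16381/70142
  pi_1 = 291/2063
  pi_2 = 623/4126
  pi_3 = 9531/35071
  pi_4 = 7107/35071

Verification (pi * P):
  16381/70142*3/16 + 291/2063*7/16 + 623/4126*1/16 + 9531/35071*1/4 + 7107/35071*1/4 = 16381/70142 = pi_0  (ok)
  16381/70142*1/4 + 291/2063*1/16 + 623/4126*1/8 + 9531/35071*1/16 + 7107/35071*3/16 = 291/2063 = pi_1  (ok)
  16381/70142*3/16 + 291/2063*1/16 + 623/4126*1/16 + 9531/35071*3/16 + 7107/35071*3/16 = 623/4126 = pi_2  (ok)
  16381/70142*1/8 + 291/2063*1/4 + 623/4126*1/4 + 9531/35071*7/16 + 7107/35071*1/4 = 9531/35071 = pi_3  (ok)
  16381/70142*1/4 + 291/2063*3/16 + 623/4126*1/2 + 9531/35071*1/16 + 7107/35071*1/8 = 7107/35071 = pi_4  (ok)

Answer: 16381/70142 291/2063 623/4126 9531/35071 7107/35071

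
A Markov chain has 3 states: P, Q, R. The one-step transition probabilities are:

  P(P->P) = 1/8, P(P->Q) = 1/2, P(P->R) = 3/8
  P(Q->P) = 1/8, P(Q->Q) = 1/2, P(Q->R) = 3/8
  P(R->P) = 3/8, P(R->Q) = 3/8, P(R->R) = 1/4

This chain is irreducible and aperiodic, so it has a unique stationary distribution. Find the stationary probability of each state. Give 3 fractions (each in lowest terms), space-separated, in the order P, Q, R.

Answer: 5/24 11/24 1/3

Derivation:
The stationary distribution satisfies pi = pi * P, i.e.:
  pi_P = 1/8*pi_P + 1/8*pi_Q + 3/8*pi_R
  pi_Q = 1/2*pi_P + 1/2*pi_Q + 3/8*pi_R
  pi_R = 3/8*pi_P + 3/8*pi_Q + 1/4*pi_R
with normalization: pi_P + pi_Q + pi_R = 1.

Using the first 2 balance equations plus normalization, the linear system A*pi = b is:
  [-7/8, 1/8, 3/8] . pi = 0
  [1/2, -1/2, 3/8] . pi = 0
  [1, 1, 1] . pi = 1

Solving yields:
  pi_P = 5/24
  pi_Q = 11/24
  pi_R = 1/3

Verification (pi * P):
  5/24*1/8 + 11/24*1/8 + 1/3*3/8 = 5/24 = pi_P  (ok)
  5/24*1/2 + 11/24*1/2 + 1/3*3/8 = 11/24 = pi_Q  (ok)
  5/24*3/8 + 11/24*3/8 + 1/3*1/4 = 1/3 = pi_R  (ok)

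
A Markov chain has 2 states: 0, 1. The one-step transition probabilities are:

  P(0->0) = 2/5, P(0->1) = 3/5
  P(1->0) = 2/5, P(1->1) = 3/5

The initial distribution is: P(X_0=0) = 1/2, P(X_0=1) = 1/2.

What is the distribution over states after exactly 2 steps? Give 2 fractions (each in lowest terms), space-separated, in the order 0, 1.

Answer: 2/5 3/5

Derivation:
Propagating the distribution step by step (d_{t+1} = d_t * P):
d_0 = (0=1/2, 1=1/2)
  d_1[0] = 1/2*2/5 + 1/2*2/5 = 2/5
  d_1[1] = 1/2*3/5 + 1/2*3/5 = 3/5
d_1 = (0=2/5, 1=3/5)
  d_2[0] = 2/5*2/5 + 3/5*2/5 = 2/5
  d_2[1] = 2/5*3/5 + 3/5*3/5 = 3/5
d_2 = (0=2/5, 1=3/5)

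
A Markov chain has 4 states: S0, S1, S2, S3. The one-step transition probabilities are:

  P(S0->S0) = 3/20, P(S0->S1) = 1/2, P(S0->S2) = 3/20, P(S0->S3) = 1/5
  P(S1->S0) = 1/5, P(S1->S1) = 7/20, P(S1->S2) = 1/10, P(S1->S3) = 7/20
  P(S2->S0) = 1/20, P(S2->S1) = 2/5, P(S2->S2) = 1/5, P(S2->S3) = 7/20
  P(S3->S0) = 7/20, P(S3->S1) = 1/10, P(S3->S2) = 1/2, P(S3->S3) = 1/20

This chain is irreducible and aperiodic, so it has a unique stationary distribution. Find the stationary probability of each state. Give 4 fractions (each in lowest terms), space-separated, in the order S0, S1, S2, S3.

Answer: 321/1666 1643/4998 2315/9996 823/3332

Derivation:
The stationary distribution satisfies pi = pi * P, i.e.:
  pi_S0 = 3/20*pi_S0 + 1/5*pi_S1 + 1/20*pi_S2 + 7/20*pi_S3
  pi_S1 = 1/2*pi_S0 + 7/20*pi_S1 + 2/5*pi_S2 + 1/10*pi_S3
  pi_S2 = 3/20*pi_S0 + 1/10*pi_S1 + 1/5*pi_S2 + 1/2*pi_S3
  pi_S3 = 1/5*pi_S0 + 7/20*pi_S1 + 7/20*pi_S2 + 1/20*pi_S3
with normalization: pi_S0 + pi_S1 + pi_S2 + pi_S3 = 1.

Using the first 3 balance equations plus normalization, the linear system A*pi = b is:
  [-17/20, 1/5, 1/20, 7/20] . pi = 0
  [1/2, -13/20, 2/5, 1/10] . pi = 0
  [3/20, 1/10, -4/5, 1/2] . pi = 0
  [1, 1, 1, 1] . pi = 1

Solving yields:
  pi_S0 = 321/1666
  pi_S1 = 1643/4998
  pi_S2 = 2315/9996
  pi_S3 = 823/3332

Verification (pi * P):
  321/1666*3/20 + 1643/4998*1/5 + 2315/9996*1/20 + 823/3332*7/20 = 321/1666 = pi_S0  (ok)
  321/1666*1/2 + 1643/4998*7/20 + 2315/9996*2/5 + 823/3332*1/10 = 1643/4998 = pi_S1  (ok)
  321/1666*3/20 + 1643/4998*1/10 + 2315/9996*1/5 + 823/3332*1/2 = 2315/9996 = pi_S2  (ok)
  321/1666*1/5 + 1643/4998*7/20 + 2315/9996*7/20 + 823/3332*1/20 = 823/3332 = pi_S3  (ok)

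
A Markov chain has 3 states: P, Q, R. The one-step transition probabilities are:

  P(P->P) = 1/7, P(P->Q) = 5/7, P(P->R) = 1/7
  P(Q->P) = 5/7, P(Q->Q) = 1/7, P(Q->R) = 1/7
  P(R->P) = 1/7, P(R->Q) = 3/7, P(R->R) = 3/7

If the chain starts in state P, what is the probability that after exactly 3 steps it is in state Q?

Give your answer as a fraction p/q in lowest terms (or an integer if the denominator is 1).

Computing P^3 by repeated multiplication:
P^1 =
  P: [1/7, 5/7, 1/7]
  Q: [5/7, 1/7, 1/7]
  R: [1/7, 3/7, 3/7]
P^2 =
  P: [27/49, 13/49, 9/49]
  Q: [11/49, 29/49, 9/49]
  R: [19/49, 17/49, 13/49]
P^3 =
  P: [101/343, 25/49, 67/343]
  Q: [165/343, 111/343, 67/343]
  R: [117/343, 151/343, 75/343]

(P^3)[P -> Q] = 25/49

Answer: 25/49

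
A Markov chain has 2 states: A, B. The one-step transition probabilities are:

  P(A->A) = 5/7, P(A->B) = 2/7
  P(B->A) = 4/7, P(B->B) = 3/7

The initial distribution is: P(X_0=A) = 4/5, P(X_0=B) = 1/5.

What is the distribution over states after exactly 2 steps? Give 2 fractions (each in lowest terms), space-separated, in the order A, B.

Propagating the distribution step by step (d_{t+1} = d_t * P):
d_0 = (A=4/5, B=1/5)
  d_1[A] = 4/5*5/7 + 1/5*4/7 = 24/35
  d_1[B] = 4/5*2/7 + 1/5*3/7 = 11/35
d_1 = (A=24/35, B=11/35)
  d_2[A] = 24/35*5/7 + 11/35*4/7 = 164/245
  d_2[B] = 24/35*2/7 + 11/35*3/7 = 81/245
d_2 = (A=164/245, B=81/245)

Answer: 164/245 81/245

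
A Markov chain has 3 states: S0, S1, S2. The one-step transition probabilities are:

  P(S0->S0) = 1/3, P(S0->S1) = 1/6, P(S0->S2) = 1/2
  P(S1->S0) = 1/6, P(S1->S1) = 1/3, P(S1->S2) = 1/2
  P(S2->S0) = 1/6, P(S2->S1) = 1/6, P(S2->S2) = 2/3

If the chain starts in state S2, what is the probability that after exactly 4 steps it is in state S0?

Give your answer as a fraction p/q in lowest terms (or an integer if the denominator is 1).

Answer: 259/1296

Derivation:
Computing P^4 by repeated multiplication:
P^1 =
  S0: [1/3, 1/6, 1/2]
  S1: [1/6, 1/3, 1/2]
  S2: [1/6, 1/6, 2/3]
P^2 =
  S0: [2/9, 7/36, 7/12]
  S1: [7/36, 2/9, 7/12]
  S2: [7/36, 7/36, 11/18]
P^3 =
  S0: [11/54, 43/216, 43/72]
  S1: [43/216, 11/54, 43/72]
  S2: [43/216, 43/216, 65/108]
P^4 =
  S0: [65/324, 259/1296, 259/432]
  S1: [259/1296, 65/324, 259/432]
  S2: [259/1296, 259/1296, 389/648]

(P^4)[S2 -> S0] = 259/1296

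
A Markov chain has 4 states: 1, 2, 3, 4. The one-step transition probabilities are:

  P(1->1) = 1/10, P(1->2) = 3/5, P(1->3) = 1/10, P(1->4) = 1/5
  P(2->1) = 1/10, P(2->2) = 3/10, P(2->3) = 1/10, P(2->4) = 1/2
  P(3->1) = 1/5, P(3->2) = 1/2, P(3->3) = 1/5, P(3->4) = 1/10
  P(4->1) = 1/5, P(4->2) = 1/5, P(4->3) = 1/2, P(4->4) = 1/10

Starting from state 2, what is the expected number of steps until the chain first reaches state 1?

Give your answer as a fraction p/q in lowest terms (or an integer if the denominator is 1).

Answer: 1420/217

Derivation:
Let h_i = expected steps to first reach 1 from state i.
Boundary: h_1 = 0.
First-step equations for the other states:
  h_2 = 1 + 1/10*h_1 + 3/10*h_2 + 1/10*h_3 + 1/2*h_4
  h_3 = 1 + 1/5*h_1 + 1/2*h_2 + 1/5*h_3 + 1/10*h_4
  h_4 = 1 + 1/5*h_1 + 1/5*h_2 + 1/2*h_3 + 1/10*h_4

Substituting h_1 = 0 and rearranging gives the linear system (I - Q) h = 1:
  [7/10, -1/10, -1/2] . (h_2, h_3, h_4) = 1
  [-1/2, 4/5, -1/10] . (h_2, h_3, h_4) = 1
  [-1/5, -1/2, 9/10] . (h_2, h_3, h_4) = 1

Solving yields:
  h_2 = 1420/217
  h_3 = 1320/217
  h_4 = 1290/217

Starting state is 2, so the expected hitting time is h_2 = 1420/217.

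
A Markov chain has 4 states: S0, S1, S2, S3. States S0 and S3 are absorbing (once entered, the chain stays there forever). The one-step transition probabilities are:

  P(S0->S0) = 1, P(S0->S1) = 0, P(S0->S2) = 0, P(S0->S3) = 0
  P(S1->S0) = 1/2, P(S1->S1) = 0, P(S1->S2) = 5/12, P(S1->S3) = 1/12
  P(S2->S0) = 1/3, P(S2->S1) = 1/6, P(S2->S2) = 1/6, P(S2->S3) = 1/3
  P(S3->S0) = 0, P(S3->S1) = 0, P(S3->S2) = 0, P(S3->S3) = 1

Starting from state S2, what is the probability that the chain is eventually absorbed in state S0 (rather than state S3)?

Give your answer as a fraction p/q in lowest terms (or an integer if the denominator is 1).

Let a_i = P(absorbed in S0 | start in state i).
Boundary conditions: a_S0 = 1, a_S3 = 0.
For each transient state i, a_i = sum_j P(i->j) * a_j:
  a_S1 = 1/2*a_S0 + 0*a_S1 + 5/12*a_S2 + 1/12*a_S3
  a_S2 = 1/3*a_S0 + 1/6*a_S1 + 1/6*a_S2 + 1/3*a_S3

Substituting a_S0 = 1 and a_S3 = 0, rearrange to (I - Q) a = r where r[i] = P(i -> S0):
  [1, -5/12] . (a_S1, a_S2) = 1/2
  [-1/6, 5/6] . (a_S1, a_S2) = 1/3

Solving yields:
  a_S1 = 8/11
  a_S2 = 6/11

Starting state is S2, so the absorption probability is a_S2 = 6/11.

Answer: 6/11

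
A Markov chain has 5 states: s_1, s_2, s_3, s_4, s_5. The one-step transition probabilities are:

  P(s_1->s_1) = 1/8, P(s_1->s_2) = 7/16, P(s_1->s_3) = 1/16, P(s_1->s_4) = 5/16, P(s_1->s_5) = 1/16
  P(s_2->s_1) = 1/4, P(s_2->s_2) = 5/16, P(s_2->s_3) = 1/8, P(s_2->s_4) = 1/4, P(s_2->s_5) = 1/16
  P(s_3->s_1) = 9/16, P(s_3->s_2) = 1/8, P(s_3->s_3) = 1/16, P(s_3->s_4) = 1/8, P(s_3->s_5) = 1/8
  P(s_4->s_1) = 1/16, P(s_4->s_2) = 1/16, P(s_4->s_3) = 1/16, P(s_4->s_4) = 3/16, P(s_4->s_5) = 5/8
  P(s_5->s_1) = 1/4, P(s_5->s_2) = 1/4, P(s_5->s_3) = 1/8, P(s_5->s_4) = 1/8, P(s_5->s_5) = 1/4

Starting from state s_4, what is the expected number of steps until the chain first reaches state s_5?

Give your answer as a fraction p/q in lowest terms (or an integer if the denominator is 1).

Let h_i = expected steps to first reach s_5 from state i.
Boundary: h_s_5 = 0.
First-step equations for the other states:
  h_s_1 = 1 + 1/8*h_s_1 + 7/16*h_s_2 + 1/16*h_s_3 + 5/16*h_s_4 + 1/16*h_s_5
  h_s_2 = 1 + 1/4*h_s_1 + 5/16*h_s_2 + 1/8*h_s_3 + 1/4*h_s_4 + 1/16*h_s_5
  h_s_3 = 1 + 9/16*h_s_1 + 1/8*h_s_2 + 1/16*h_s_3 + 1/8*h_s_4 + 1/8*h_s_5
  h_s_4 = 1 + 1/16*h_s_1 + 1/16*h_s_2 + 1/16*h_s_3 + 3/16*h_s_4 + 5/8*h_s_5

Substituting h_s_5 = 0 and rearranging gives the linear system (I - Q) h = 1:
  [7/8, -7/16, -1/16, -5/16] . (h_s_1, h_s_2, h_s_3, h_s_4) = 1
  [-1/4, 11/16, -1/8, -1/4] . (h_s_1, h_s_2, h_s_3, h_s_4) = 1
  [-9/16, -1/8, 15/16, -1/8] . (h_s_1, h_s_2, h_s_3, h_s_4) = 1
  [-1/16, -1/16, -1/16, 13/16] . (h_s_1, h_s_2, h_s_3, h_s_4) = 1

Solving yields:
  h_s_1 = 27520/5707
  h_s_2 = 28336/5707
  h_s_3 = 28176/5707
  h_s_4 = 13488/5707

Starting state is s_4, so the expected hitting time is h_s_4 = 13488/5707.

Answer: 13488/5707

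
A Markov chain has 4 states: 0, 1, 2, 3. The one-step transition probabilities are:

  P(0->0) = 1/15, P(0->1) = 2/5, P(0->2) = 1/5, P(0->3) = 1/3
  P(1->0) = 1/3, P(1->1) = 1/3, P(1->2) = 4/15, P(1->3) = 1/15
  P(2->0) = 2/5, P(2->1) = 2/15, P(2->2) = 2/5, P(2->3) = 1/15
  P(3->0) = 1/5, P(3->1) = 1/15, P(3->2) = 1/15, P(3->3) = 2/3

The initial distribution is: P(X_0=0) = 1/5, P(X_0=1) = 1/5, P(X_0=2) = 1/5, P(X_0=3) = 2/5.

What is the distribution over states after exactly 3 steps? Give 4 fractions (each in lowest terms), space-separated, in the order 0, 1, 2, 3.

Answer: 268/1125 404/1875 392/1875 1897/5625

Derivation:
Propagating the distribution step by step (d_{t+1} = d_t * P):
d_0 = (0=1/5, 1=1/5, 2=1/5, 3=2/5)
  d_1[0] = 1/5*1/15 + 1/5*1/3 + 1/5*2/5 + 2/5*1/5 = 6/25
  d_1[1] = 1/5*2/5 + 1/5*1/3 + 1/5*2/15 + 2/5*1/15 = 1/5
  d_1[2] = 1/5*1/5 + 1/5*4/15 + 1/5*2/5 + 2/5*1/15 = 1/5
  d_1[3] = 1/5*1/3 + 1/5*1/15 + 1/5*1/15 + 2/5*2/3 = 9/25
d_1 = (0=6/25, 1=1/5, 2=1/5, 3=9/25)
  d_2[0] = 6/25*1/15 + 1/5*1/3 + 1/5*2/5 + 9/25*1/5 = 88/375
  d_2[1] = 6/25*2/5 + 1/5*1/3 + 1/5*2/15 + 9/25*1/15 = 16/75
  d_2[2] = 6/25*1/5 + 1/5*4/15 + 1/5*2/5 + 9/25*1/15 = 77/375
  d_2[3] = 6/25*1/3 + 1/5*1/15 + 1/5*1/15 + 9/25*2/3 = 26/75
d_2 = (0=88/375, 1=16/75, 2=77/375, 3=26/75)
  d_3[0] = 88/375*1/15 + 16/75*1/3 + 77/375*2/5 + 26/75*1/5 = 268/1125
  d_3[1] = 88/375*2/5 + 16/75*1/3 + 77/375*2/15 + 26/75*1/15 = 404/1875
  d_3[2] = 88/375*1/5 + 16/75*4/15 + 77/375*2/5 + 26/75*1/15 = 392/1875
  d_3[3] = 88/375*1/3 + 16/75*1/15 + 77/375*1/15 + 26/75*2/3 = 1897/5625
d_3 = (0=268/1125, 1=404/1875, 2=392/1875, 3=1897/5625)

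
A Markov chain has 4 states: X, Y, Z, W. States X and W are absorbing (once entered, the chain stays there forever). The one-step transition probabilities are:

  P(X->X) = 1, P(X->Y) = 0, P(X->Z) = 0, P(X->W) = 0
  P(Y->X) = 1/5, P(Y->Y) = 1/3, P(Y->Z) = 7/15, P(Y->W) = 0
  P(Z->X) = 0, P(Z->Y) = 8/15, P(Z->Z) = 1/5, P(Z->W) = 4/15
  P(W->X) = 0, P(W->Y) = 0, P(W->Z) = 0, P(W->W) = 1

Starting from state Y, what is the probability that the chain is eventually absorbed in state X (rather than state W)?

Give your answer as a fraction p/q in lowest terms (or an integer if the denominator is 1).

Answer: 9/16

Derivation:
Let a_i = P(absorbed in X | start in state i).
Boundary conditions: a_X = 1, a_W = 0.
For each transient state i, a_i = sum_j P(i->j) * a_j:
  a_Y = 1/5*a_X + 1/3*a_Y + 7/15*a_Z + 0*a_W
  a_Z = 0*a_X + 8/15*a_Y + 1/5*a_Z + 4/15*a_W

Substituting a_X = 1 and a_W = 0, rearrange to (I - Q) a = r where r[i] = P(i -> X):
  [2/3, -7/15] . (a_Y, a_Z) = 1/5
  [-8/15, 4/5] . (a_Y, a_Z) = 0

Solving yields:
  a_Y = 9/16
  a_Z = 3/8

Starting state is Y, so the absorption probability is a_Y = 9/16.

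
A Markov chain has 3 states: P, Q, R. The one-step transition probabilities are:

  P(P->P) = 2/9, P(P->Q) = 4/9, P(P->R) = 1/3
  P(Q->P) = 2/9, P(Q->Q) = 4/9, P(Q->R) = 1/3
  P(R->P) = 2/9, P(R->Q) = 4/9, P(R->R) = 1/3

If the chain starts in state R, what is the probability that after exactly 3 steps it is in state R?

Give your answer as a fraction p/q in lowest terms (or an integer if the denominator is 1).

Computing P^3 by repeated multiplication:
P^1 =
  P: [2/9, 4/9, 1/3]
  Q: [2/9, 4/9, 1/3]
  R: [2/9, 4/9, 1/3]
P^2 =
  P: [2/9, 4/9, 1/3]
  Q: [2/9, 4/9, 1/3]
  R: [2/9, 4/9, 1/3]
P^3 =
  P: [2/9, 4/9, 1/3]
  Q: [2/9, 4/9, 1/3]
  R: [2/9, 4/9, 1/3]

(P^3)[R -> R] = 1/3

Answer: 1/3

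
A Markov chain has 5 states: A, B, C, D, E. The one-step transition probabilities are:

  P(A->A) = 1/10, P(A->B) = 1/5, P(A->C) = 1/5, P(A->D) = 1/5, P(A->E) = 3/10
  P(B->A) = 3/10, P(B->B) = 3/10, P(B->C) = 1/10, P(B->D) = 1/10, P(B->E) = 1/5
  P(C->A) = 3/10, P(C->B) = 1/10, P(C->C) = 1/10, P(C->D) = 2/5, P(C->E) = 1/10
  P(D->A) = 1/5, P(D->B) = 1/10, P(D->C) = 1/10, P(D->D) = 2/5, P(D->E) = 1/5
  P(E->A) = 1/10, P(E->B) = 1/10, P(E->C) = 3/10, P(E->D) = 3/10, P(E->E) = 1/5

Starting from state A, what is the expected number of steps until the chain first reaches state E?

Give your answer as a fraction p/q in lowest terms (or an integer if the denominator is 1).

Let h_i = expected steps to first reach E from state i.
Boundary: h_E = 0.
First-step equations for the other states:
  h_A = 1 + 1/10*h_A + 1/5*h_B + 1/5*h_C + 1/5*h_D + 3/10*h_E
  h_B = 1 + 3/10*h_A + 3/10*h_B + 1/10*h_C + 1/10*h_D + 1/5*h_E
  h_C = 1 + 3/10*h_A + 1/10*h_B + 1/10*h_C + 2/5*h_D + 1/10*h_E
  h_D = 1 + 1/5*h_A + 1/10*h_B + 1/10*h_C + 2/5*h_D + 1/5*h_E

Substituting h_E = 0 and rearranging gives the linear system (I - Q) h = 1:
  [9/10, -1/5, -1/5, -1/5] . (h_A, h_B, h_C, h_D) = 1
  [-3/10, 7/10, -1/10, -1/10] . (h_A, h_B, h_C, h_D) = 1
  [-3/10, -1/10, 9/10, -2/5] . (h_A, h_B, h_C, h_D) = 1
  [-1/5, -1/10, -1/10, 3/5] . (h_A, h_B, h_C, h_D) = 1

Solving yields:
  h_A = 3950/899
  h_B = 4265/899
  h_C = 4705/899
  h_D = 4310/899

Starting state is A, so the expected hitting time is h_A = 3950/899.

Answer: 3950/899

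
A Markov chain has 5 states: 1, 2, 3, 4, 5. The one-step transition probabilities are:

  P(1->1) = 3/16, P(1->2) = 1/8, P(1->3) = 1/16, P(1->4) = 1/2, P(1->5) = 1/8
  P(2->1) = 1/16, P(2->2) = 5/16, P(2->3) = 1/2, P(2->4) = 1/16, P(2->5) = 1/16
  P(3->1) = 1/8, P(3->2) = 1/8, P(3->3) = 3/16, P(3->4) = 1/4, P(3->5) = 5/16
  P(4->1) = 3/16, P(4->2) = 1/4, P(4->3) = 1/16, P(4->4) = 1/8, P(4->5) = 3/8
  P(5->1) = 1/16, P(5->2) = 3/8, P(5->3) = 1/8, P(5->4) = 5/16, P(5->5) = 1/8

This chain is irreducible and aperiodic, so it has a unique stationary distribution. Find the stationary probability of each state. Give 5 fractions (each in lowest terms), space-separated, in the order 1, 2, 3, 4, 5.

Answer: 2785/23674 2959/11837 2497/11837 5161/23674 344/1691

Derivation:
The stationary distribution satisfies pi = pi * P, i.e.:
  pi_1 = 3/16*pi_1 + 1/16*pi_2 + 1/8*pi_3 + 3/16*pi_4 + 1/16*pi_5
  pi_2 = 1/8*pi_1 + 5/16*pi_2 + 1/8*pi_3 + 1/4*pi_4 + 3/8*pi_5
  pi_3 = 1/16*pi_1 + 1/2*pi_2 + 3/16*pi_3 + 1/16*pi_4 + 1/8*pi_5
  pi_4 = 1/2*pi_1 + 1/16*pi_2 + 1/4*pi_3 + 1/8*pi_4 + 5/16*pi_5
  pi_5 = 1/8*pi_1 + 1/16*pi_2 + 5/16*pi_3 + 3/8*pi_4 + 1/8*pi_5
with normalization: pi_1 + pi_2 + pi_3 + pi_4 + pi_5 = 1.

Using the first 4 balance equations plus normalization, the linear system A*pi = b is:
  [-13/16, 1/16, 1/8, 3/16, 1/16] . pi = 0
  [1/8, -11/16, 1/8, 1/4, 3/8] . pi = 0
  [1/16, 1/2, -13/16, 1/16, 1/8] . pi = 0
  [1/2, 1/16, 1/4, -7/8, 5/16] . pi = 0
  [1, 1, 1, 1, 1] . pi = 1

Solving yields:
  pi_1 = 2785/23674
  pi_2 = 2959/11837
  pi_3 = 2497/11837
  pi_4 = 5161/23674
  pi_5 = 344/1691

Verification (pi * P):
  2785/23674*3/16 + 2959/11837*1/16 + 2497/11837*1/8 + 5161/23674*3/16 + 344/1691*1/16 = 2785/23674 = pi_1  (ok)
  2785/23674*1/8 + 2959/11837*5/16 + 2497/11837*1/8 + 5161/23674*1/4 + 344/1691*3/8 = 2959/11837 = pi_2  (ok)
  2785/23674*1/16 + 2959/11837*1/2 + 2497/11837*3/16 + 5161/23674*1/16 + 344/1691*1/8 = 2497/11837 = pi_3  (ok)
  2785/23674*1/2 + 2959/11837*1/16 + 2497/11837*1/4 + 5161/23674*1/8 + 344/1691*5/16 = 5161/23674 = pi_4  (ok)
  2785/23674*1/8 + 2959/11837*1/16 + 2497/11837*5/16 + 5161/23674*3/8 + 344/1691*1/8 = 344/1691 = pi_5  (ok)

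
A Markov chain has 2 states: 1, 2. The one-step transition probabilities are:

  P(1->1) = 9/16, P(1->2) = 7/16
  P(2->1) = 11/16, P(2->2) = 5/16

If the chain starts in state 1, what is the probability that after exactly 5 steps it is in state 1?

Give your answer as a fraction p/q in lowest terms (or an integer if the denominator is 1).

Computing P^5 by repeated multiplication:
P^1 =
  1: [9/16, 7/16]
  2: [11/16, 5/16]
P^2 =
  1: [79/128, 49/128]
  2: [77/128, 51/128]
P^3 =
  1: [625/1024, 399/1024]
  2: [627/1024, 397/1024]
P^4 =
  1: [5007/8192, 3185/8192]
  2: [5005/8192, 3187/8192]
P^5 =
  1: [40049/65536, 25487/65536]
  2: [40051/65536, 25485/65536]

(P^5)[1 -> 1] = 40049/65536

Answer: 40049/65536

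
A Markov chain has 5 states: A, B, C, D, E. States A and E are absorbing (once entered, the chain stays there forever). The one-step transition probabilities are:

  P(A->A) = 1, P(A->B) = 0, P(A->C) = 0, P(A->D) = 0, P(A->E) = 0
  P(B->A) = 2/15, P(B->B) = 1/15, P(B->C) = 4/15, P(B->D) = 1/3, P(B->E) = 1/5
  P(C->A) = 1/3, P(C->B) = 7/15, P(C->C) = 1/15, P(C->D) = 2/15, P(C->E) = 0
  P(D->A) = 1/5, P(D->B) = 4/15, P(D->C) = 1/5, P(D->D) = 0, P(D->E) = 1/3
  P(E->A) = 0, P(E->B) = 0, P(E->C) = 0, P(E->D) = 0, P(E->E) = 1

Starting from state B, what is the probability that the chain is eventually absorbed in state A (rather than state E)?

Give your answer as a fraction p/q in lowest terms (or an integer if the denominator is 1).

Let a_i = P(absorbed in A | start in state i).
Boundary conditions: a_A = 1, a_E = 0.
For each transient state i, a_i = sum_j P(i->j) * a_j:
  a_B = 2/15*a_A + 1/15*a_B + 4/15*a_C + 1/3*a_D + 1/5*a_E
  a_C = 1/3*a_A + 7/15*a_B + 1/15*a_C + 2/15*a_D + 0*a_E
  a_D = 1/5*a_A + 4/15*a_B + 1/5*a_C + 0*a_D + 1/3*a_E

Substituting a_A = 1 and a_E = 0, rearrange to (I - Q) a = r where r[i] = P(i -> A):
  [14/15, -4/15, -1/3] . (a_B, a_C, a_D) = 2/15
  [-7/15, 14/15, -2/15] . (a_B, a_C, a_D) = 1/3
  [-4/15, -1/5, 1] . (a_B, a_C, a_D) = 1/5

Solving yields:
  a_B = 339/673
  a_C = 455/673
  a_D = 316/673

Starting state is B, so the absorption probability is a_B = 339/673.

Answer: 339/673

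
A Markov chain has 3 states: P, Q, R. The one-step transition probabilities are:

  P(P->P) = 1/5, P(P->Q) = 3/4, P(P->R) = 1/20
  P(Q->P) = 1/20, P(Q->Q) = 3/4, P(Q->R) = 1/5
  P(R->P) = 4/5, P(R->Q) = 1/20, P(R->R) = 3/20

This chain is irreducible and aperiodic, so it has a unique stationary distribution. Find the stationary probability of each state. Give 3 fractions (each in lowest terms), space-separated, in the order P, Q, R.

Answer: 27/134 128/201 65/402

Derivation:
The stationary distribution satisfies pi = pi * P, i.e.:
  pi_P = 1/5*pi_P + 1/20*pi_Q + 4/5*pi_R
  pi_Q = 3/4*pi_P + 3/4*pi_Q + 1/20*pi_R
  pi_R = 1/20*pi_P + 1/5*pi_Q + 3/20*pi_R
with normalization: pi_P + pi_Q + pi_R = 1.

Using the first 2 balance equations plus normalization, the linear system A*pi = b is:
  [-4/5, 1/20, 4/5] . pi = 0
  [3/4, -1/4, 1/20] . pi = 0
  [1, 1, 1] . pi = 1

Solving yields:
  pi_P = 27/134
  pi_Q = 128/201
  pi_R = 65/402

Verification (pi * P):
  27/134*1/5 + 128/201*1/20 + 65/402*4/5 = 27/134 = pi_P  (ok)
  27/134*3/4 + 128/201*3/4 + 65/402*1/20 = 128/201 = pi_Q  (ok)
  27/134*1/20 + 128/201*1/5 + 65/402*3/20 = 65/402 = pi_R  (ok)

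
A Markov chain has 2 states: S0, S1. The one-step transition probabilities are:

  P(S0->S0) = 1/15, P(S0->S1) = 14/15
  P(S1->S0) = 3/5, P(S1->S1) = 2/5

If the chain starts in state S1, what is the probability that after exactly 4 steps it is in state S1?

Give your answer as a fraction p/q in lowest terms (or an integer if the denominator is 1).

Answer: 3602/5625

Derivation:
Computing P^4 by repeated multiplication:
P^1 =
  S0: [1/15, 14/15]
  S1: [3/5, 2/5]
P^2 =
  S0: [127/225, 98/225]
  S1: [7/25, 18/25]
P^3 =
  S0: [1009/3375, 2366/3375]
  S1: [169/375, 206/375]
P^4 =
  S0: [22303/50625, 28322/50625]
  S1: [2023/5625, 3602/5625]

(P^4)[S1 -> S1] = 3602/5625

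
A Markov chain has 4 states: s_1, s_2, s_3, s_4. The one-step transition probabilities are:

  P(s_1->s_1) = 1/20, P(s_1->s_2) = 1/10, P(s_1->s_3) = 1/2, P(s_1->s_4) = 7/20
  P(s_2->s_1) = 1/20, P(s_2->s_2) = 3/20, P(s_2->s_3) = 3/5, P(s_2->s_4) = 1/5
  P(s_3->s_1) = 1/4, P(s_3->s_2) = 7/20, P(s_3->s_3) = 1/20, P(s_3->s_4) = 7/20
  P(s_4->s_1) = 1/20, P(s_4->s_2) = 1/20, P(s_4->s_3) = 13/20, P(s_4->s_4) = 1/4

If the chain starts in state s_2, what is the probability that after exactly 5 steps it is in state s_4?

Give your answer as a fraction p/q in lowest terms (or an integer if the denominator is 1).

Answer: 463061/1600000

Derivation:
Computing P^5 by repeated multiplication:
P^1 =
  s_1: [1/20, 1/10, 1/2, 7/20]
  s_2: [1/20, 3/20, 3/5, 1/5]
  s_3: [1/4, 7/20, 1/20, 7/20]
  s_4: [1/20, 1/20, 13/20, 1/4]
P^2 =
  s_1: [3/20, 17/80, 27/80, 3/10]
  s_2: [17/100, 99/400, 11/40, 123/400]
  s_3: [3/50, 9/80, 113/200, 21/80]
  s_4: [9/50, 101/400, 1/4, 127/400]
P^3 =
  s_1: [47/400, 9/50, 663/1600, 461/1600]
  s_2: [21/200, 663/4000, 3577/8000, 2257/8000]
  s_3: [163/1000, 187/800, 2371/8000, 491/1600]
  s_4: [1/10, 637/4000, 3683/8000, 2243/8000]
P^4 =
  s_1: [1063/8000, 3171/16000, 1499/4000, 4707/16000]
  s_2: [5577/40000, 16477/80000, 5723/16000, 11877/40000]
  s_3: [4371/40000, 2727/16000, 34883/80000, 1137/4000]
  s_4: [5683/40000, 16723/80000, 5613/16000, 11923/40000]
P^5 =
  s_1: [2499/20000, 15111/80000, 126499/320000, 93073/320000]
  s_2: [9723/80000, 147899/800000, 646681/1600000, 463061/1600000]
  s_3: [54883/400000, 32531/160000, 581543/1600000, 94723/320000]
  s_4: [9613/80000, 146601/800000, 652399/1600000, 462139/1600000]

(P^5)[s_2 -> s_4] = 463061/1600000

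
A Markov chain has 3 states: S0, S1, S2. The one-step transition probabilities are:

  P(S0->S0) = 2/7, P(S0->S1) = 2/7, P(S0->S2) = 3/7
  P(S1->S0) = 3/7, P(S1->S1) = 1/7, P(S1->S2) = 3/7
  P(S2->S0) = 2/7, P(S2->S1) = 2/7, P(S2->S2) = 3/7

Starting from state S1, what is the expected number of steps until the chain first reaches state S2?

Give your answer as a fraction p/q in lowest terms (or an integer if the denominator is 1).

Let h_i = expected steps to first reach S2 from state i.
Boundary: h_S2 = 0.
First-step equations for the other states:
  h_S0 = 1 + 2/7*h_S0 + 2/7*h_S1 + 3/7*h_S2
  h_S1 = 1 + 3/7*h_S0 + 1/7*h_S1 + 3/7*h_S2

Substituting h_S2 = 0 and rearranging gives the linear system (I - Q) h = 1:
  [5/7, -2/7] . (h_S0, h_S1) = 1
  [-3/7, 6/7] . (h_S0, h_S1) = 1

Solving yields:
  h_S0 = 7/3
  h_S1 = 7/3

Starting state is S1, so the expected hitting time is h_S1 = 7/3.

Answer: 7/3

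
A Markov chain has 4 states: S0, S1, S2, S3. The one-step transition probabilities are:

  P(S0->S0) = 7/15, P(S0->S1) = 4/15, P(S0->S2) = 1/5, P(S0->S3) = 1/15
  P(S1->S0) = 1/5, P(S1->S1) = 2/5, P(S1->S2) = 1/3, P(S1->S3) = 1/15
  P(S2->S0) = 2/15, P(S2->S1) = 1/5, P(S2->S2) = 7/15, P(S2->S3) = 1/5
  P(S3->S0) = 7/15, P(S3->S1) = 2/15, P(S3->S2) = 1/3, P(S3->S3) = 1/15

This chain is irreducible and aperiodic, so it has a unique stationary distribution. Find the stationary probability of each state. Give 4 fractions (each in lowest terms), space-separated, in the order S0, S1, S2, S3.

Answer: 602/2131 563/2131 727/2131 239/2131

Derivation:
The stationary distribution satisfies pi = pi * P, i.e.:
  pi_S0 = 7/15*pi_S0 + 1/5*pi_S1 + 2/15*pi_S2 + 7/15*pi_S3
  pi_S1 = 4/15*pi_S0 + 2/5*pi_S1 + 1/5*pi_S2 + 2/15*pi_S3
  pi_S2 = 1/5*pi_S0 + 1/3*pi_S1 + 7/15*pi_S2 + 1/3*pi_S3
  pi_S3 = 1/15*pi_S0 + 1/15*pi_S1 + 1/5*pi_S2 + 1/15*pi_S3
with normalization: pi_S0 + pi_S1 + pi_S2 + pi_S3 = 1.

Using the first 3 balance equations plus normalization, the linear system A*pi = b is:
  [-8/15, 1/5, 2/15, 7/15] . pi = 0
  [4/15, -3/5, 1/5, 2/15] . pi = 0
  [1/5, 1/3, -8/15, 1/3] . pi = 0
  [1, 1, 1, 1] . pi = 1

Solving yields:
  pi_S0 = 602/2131
  pi_S1 = 563/2131
  pi_S2 = 727/2131
  pi_S3 = 239/2131

Verification (pi * P):
  602/2131*7/15 + 563/2131*1/5 + 727/2131*2/15 + 239/2131*7/15 = 602/2131 = pi_S0  (ok)
  602/2131*4/15 + 563/2131*2/5 + 727/2131*1/5 + 239/2131*2/15 = 563/2131 = pi_S1  (ok)
  602/2131*1/5 + 563/2131*1/3 + 727/2131*7/15 + 239/2131*1/3 = 727/2131 = pi_S2  (ok)
  602/2131*1/15 + 563/2131*1/15 + 727/2131*1/5 + 239/2131*1/15 = 239/2131 = pi_S3  (ok)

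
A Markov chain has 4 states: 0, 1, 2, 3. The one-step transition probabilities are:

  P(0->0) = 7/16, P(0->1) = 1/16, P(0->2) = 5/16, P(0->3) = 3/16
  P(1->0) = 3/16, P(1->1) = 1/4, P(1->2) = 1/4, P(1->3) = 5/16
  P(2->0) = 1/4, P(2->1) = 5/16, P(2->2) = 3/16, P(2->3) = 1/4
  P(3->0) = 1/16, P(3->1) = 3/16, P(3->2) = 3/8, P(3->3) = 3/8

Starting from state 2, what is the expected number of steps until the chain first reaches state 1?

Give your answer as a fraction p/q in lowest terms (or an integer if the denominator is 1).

Let h_i = expected steps to first reach 1 from state i.
Boundary: h_1 = 0.
First-step equations for the other states:
  h_0 = 1 + 7/16*h_0 + 1/16*h_1 + 5/16*h_2 + 3/16*h_3
  h_2 = 1 + 1/4*h_0 + 5/16*h_1 + 3/16*h_2 + 1/4*h_3
  h_3 = 1 + 1/16*h_0 + 3/16*h_1 + 3/8*h_2 + 3/8*h_3

Substituting h_1 = 0 and rearranging gives the linear system (I - Q) h = 1:
  [9/16, -5/16, -3/16] . (h_0, h_2, h_3) = 1
  [-1/4, 13/16, -1/4] . (h_0, h_2, h_3) = 1
  [-1/16, -3/8, 5/8] . (h_0, h_2, h_3) = 1

Solving yields:
  h_0 = 3728/623
  h_2 = 2864/623
  h_3 = 3088/623

Starting state is 2, so the expected hitting time is h_2 = 2864/623.

Answer: 2864/623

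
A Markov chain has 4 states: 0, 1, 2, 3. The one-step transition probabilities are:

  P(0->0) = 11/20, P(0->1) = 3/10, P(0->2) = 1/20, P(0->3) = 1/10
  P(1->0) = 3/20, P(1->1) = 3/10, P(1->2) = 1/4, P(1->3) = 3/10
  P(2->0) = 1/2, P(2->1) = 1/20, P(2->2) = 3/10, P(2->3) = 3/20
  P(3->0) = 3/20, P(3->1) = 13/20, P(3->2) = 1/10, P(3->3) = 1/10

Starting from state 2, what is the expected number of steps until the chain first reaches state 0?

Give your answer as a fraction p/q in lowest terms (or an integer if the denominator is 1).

Answer: 372/137

Derivation:
Let h_i = expected steps to first reach 0 from state i.
Boundary: h_0 = 0.
First-step equations for the other states:
  h_1 = 1 + 3/20*h_0 + 3/10*h_1 + 1/4*h_2 + 3/10*h_3
  h_2 = 1 + 1/2*h_0 + 1/20*h_1 + 3/10*h_2 + 3/20*h_3
  h_3 = 1 + 3/20*h_0 + 13/20*h_1 + 1/10*h_2 + 1/10*h_3

Substituting h_0 = 0 and rearranging gives the linear system (I - Q) h = 1:
  [7/10, -1/4, -3/10] . (h_1, h_2, h_3) = 1
  [-1/20, 7/10, -3/20] . (h_1, h_2, h_3) = 1
  [-13/20, -1/10, 9/10] . (h_1, h_2, h_3) = 1

Solving yields:
  h_1 = 596/137
  h_2 = 372/137
  h_3 = 624/137

Starting state is 2, so the expected hitting time is h_2 = 372/137.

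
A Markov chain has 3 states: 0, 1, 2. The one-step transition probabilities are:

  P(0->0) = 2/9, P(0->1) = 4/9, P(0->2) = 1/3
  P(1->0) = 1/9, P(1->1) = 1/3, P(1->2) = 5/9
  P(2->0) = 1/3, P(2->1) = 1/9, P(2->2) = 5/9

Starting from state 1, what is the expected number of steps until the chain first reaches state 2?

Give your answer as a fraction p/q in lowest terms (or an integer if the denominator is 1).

Let h_i = expected steps to first reach 2 from state i.
Boundary: h_2 = 0.
First-step equations for the other states:
  h_0 = 1 + 2/9*h_0 + 4/9*h_1 + 1/3*h_2
  h_1 = 1 + 1/9*h_0 + 1/3*h_1 + 5/9*h_2

Substituting h_2 = 0 and rearranging gives the linear system (I - Q) h = 1:
  [7/9, -4/9] . (h_0, h_1) = 1
  [-1/9, 2/3] . (h_0, h_1) = 1

Solving yields:
  h_0 = 45/19
  h_1 = 36/19

Starting state is 1, so the expected hitting time is h_1 = 36/19.

Answer: 36/19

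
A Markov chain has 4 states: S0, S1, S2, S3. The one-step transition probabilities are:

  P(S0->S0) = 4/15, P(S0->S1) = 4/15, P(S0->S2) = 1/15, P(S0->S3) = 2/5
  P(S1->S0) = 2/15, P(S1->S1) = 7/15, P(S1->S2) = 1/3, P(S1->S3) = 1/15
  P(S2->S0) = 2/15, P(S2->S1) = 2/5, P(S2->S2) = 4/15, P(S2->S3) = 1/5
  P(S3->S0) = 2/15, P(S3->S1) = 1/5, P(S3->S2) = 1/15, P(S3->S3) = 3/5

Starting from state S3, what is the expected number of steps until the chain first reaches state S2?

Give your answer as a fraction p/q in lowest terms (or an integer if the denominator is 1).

Answer: 2145/307

Derivation:
Let h_i = expected steps to first reach S2 from state i.
Boundary: h_S2 = 0.
First-step equations for the other states:
  h_S0 = 1 + 4/15*h_S0 + 4/15*h_S1 + 1/15*h_S2 + 2/5*h_S3
  h_S1 = 1 + 2/15*h_S0 + 7/15*h_S1 + 1/3*h_S2 + 1/15*h_S3
  h_S3 = 1 + 2/15*h_S0 + 1/5*h_S1 + 1/15*h_S2 + 3/5*h_S3

Substituting h_S2 = 0 and rearranging gives the linear system (I - Q) h = 1:
  [11/15, -4/15, -2/5] . (h_S0, h_S1, h_S3) = 1
  [-2/15, 8/15, -1/15] . (h_S0, h_S1, h_S3) = 1
  [-2/15, -1/5, 2/5] . (h_S0, h_S1, h_S3) = 1

Solving yields:
  h_S0 = 2085/307
  h_S1 = 1365/307
  h_S3 = 2145/307

Starting state is S3, so the expected hitting time is h_S3 = 2145/307.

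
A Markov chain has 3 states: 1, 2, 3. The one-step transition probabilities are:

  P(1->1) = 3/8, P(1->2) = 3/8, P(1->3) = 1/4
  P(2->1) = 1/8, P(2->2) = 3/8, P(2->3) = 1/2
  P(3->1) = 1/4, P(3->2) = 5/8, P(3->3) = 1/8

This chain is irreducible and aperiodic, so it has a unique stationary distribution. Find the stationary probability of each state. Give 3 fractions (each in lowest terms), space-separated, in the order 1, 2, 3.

The stationary distribution satisfies pi = pi * P, i.e.:
  pi_1 = 3/8*pi_1 + 1/8*pi_2 + 1/4*pi_3
  pi_2 = 3/8*pi_1 + 3/8*pi_2 + 5/8*pi_3
  pi_3 = 1/4*pi_1 + 1/2*pi_2 + 1/8*pi_3
with normalization: pi_1 + pi_2 + pi_3 = 1.

Using the first 2 balance equations plus normalization, the linear system A*pi = b is:
  [-5/8, 1/8, 1/4] . pi = 0
  [3/8, -5/8, 5/8] . pi = 0
  [1, 1, 1] . pi = 1

Solving yields:
  pi_1 = 15/68
  pi_2 = 31/68
  pi_3 = 11/34

Verification (pi * P):
  15/68*3/8 + 31/68*1/8 + 11/34*1/4 = 15/68 = pi_1  (ok)
  15/68*3/8 + 31/68*3/8 + 11/34*5/8 = 31/68 = pi_2  (ok)
  15/68*1/4 + 31/68*1/2 + 11/34*1/8 = 11/34 = pi_3  (ok)

Answer: 15/68 31/68 11/34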